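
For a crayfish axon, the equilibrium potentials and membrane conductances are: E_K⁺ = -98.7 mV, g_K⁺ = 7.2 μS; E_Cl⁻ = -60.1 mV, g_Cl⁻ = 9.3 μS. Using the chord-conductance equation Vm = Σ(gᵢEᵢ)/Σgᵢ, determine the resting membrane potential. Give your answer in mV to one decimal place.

-76.9 mV

Σ gᵢEᵢ = 7.2·(-98.7) + 9.3·(-60.1) = -1269.57
Σ gᵢ = 7.2 + 9.3 = 16.5
Vm = -1269.57 / 16.5 = -76.94 mV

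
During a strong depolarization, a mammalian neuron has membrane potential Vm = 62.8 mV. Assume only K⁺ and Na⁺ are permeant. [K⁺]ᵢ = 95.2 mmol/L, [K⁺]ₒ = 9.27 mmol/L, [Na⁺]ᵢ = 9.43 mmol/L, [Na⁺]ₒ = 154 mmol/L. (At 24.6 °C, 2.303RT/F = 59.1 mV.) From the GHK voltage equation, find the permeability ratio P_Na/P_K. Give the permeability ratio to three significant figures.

Let α = P_Na/P_K. GHK: Vm = 59.1·log₁₀[(Kₒ + α·Naₒ)/(Kᵢ + α·Naᵢ)].
10^(Vm/59.1) = 10^(62.8/59.1) = 11.551
So 11.551·(Kᵢ + α·Naᵢ) = Kₒ + α·Naₒ → α = (11.551·95.2 − 9.27) / (154.0 − 11.551·9.43)
α = (1100 − 9.27) / (154.0 − 108.9) = 1090/45.08 = 24.19

24.2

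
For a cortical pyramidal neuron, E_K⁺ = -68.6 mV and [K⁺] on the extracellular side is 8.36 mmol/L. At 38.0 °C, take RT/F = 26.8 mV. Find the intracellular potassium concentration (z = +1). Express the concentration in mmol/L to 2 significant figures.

110 mmol/L

Nernst: E = (26.8/1) · ln([out]/[in]), so ln([out]/[in]) = -68.6 × 1 / 26.8 = -2.5597.
[out]/[in] = e^(-2.5597) = 0.07733.
[in] = 8.36 / 0.07733 = 108.1 mmol/L.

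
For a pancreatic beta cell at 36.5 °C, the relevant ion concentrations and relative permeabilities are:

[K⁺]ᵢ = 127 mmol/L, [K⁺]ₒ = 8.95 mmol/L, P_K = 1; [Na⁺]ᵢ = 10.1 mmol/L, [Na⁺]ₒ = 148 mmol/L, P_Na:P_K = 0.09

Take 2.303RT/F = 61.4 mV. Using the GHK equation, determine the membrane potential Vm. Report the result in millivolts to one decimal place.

Vm = 61.4 · log₁₀[(Σ P·[cation]ₒ + Σ P·[anion]ᵢ) / (Σ P·[cation]ᵢ + Σ P·[anion]ₒ)]
Numerator = 1×8.95 + 0.09×148 = 22.27
Denominator = 1×127 + 0.09×10.1 = 127.9
Vm = 61.4 · log₁₀(0.17411) = 61.4 × (-0.7592) = -46.61 mV

-46.6 mV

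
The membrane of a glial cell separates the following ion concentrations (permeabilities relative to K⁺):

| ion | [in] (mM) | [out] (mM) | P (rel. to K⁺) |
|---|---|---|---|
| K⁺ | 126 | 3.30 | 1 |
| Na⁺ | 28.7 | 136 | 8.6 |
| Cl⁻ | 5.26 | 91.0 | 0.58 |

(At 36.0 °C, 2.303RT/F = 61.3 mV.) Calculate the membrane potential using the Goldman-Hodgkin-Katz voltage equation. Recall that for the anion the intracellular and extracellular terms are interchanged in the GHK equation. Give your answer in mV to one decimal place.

27.1 mV

Vm = 61.3 · log₁₀[(Σ P·[cation]ₒ + Σ P·[anion]ᵢ) / (Σ P·[cation]ᵢ + Σ P·[anion]ₒ)]
Numerator = 1×3.30 + 8.6×136 + 0.58×5.26 = 1176
Denominator = 1×126 + 8.6×28.7 + 0.58×91.0 = 425.6
Vm = 61.3 · log₁₀(2.763) = 61.3 × (0.4414) = 27.06 mV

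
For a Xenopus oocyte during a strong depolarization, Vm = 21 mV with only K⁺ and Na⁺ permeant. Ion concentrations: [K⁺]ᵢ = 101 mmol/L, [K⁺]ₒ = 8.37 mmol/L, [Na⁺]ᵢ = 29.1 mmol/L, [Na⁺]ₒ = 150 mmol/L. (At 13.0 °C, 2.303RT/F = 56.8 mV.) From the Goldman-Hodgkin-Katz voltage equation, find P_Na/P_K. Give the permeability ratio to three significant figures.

2.79

Let α = P_Na/P_K. GHK: Vm = 56.8·log₁₀[(Kₒ + α·Naₒ)/(Kᵢ + α·Naᵢ)].
10^(Vm/56.8) = 10^(21.0/56.8) = 2.3427
So 2.3427·(Kᵢ + α·Naᵢ) = Kₒ + α·Naₒ → α = (2.3427·101.0 − 8.37) / (150.0 − 2.3427·29.1)
α = (236.6 − 8.37) / (150.0 − 68.17) = 228.2/81.83 = 2.789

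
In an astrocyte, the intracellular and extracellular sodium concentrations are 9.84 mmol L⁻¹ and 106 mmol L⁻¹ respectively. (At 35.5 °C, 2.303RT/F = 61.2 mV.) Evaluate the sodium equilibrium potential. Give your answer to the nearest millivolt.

E = (61.2/z) · log₁₀([Na⁺]_out/[Na⁺]_in) with z = +1.
= (61.2/1) · log₁₀(106/9.84) = 61.20 · log₁₀(10.77)
= 61.20 · (1.0323) = 63.18 mV

63 mV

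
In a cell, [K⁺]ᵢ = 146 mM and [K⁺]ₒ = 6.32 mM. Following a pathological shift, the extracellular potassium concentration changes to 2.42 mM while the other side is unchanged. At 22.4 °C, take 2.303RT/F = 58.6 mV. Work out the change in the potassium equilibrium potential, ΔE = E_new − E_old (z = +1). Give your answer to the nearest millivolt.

E_old = (58.6/1)·log₁₀(6.32/146) = -79.91 mV
E_new = (58.6/1)·log₁₀(2.42/146) = -104.34 mV
ΔE = -104.34 − (-79.91) = -24.43 mV

-24 mV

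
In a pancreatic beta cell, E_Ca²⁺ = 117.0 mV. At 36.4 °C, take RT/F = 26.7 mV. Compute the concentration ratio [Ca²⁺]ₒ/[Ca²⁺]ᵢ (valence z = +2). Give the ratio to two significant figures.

ln([out]/[in]) = E·z/(26.7) = 117.0 × 2 / 26.7 = 8.7640
[out]/[in] = e^(8.7640) = 6400

6400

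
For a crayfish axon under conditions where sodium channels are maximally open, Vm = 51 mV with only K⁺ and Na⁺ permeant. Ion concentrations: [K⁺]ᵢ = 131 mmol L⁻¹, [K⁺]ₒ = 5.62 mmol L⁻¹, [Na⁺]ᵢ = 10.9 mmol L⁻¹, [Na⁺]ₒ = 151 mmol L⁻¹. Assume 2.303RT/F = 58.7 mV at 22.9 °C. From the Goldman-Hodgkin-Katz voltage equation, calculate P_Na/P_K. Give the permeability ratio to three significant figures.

13.7

Let α = P_Na/P_K. GHK: Vm = 58.7·log₁₀[(Kₒ + α·Naₒ)/(Kᵢ + α·Naᵢ)].
10^(Vm/58.7) = 10^(51.0/58.7) = 7.3931
So 7.3931·(Kᵢ + α·Naᵢ) = Kₒ + α·Naₒ → α = (7.3931·131.0 − 5.62) / (151.0 − 7.3931·10.9)
α = (968.5 − 5.62) / (151.0 − 80.58) = 962.9/70.42 = 13.67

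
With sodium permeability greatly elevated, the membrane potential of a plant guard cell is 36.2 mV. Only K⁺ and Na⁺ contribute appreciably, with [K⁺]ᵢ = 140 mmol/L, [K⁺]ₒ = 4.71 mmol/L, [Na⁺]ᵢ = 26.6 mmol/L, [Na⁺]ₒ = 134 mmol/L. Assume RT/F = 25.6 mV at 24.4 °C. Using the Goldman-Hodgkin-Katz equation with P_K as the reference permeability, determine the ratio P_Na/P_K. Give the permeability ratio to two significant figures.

Let α = P_Na/P_K. GHK: Vm = 25.6·ln[(Kₒ + α·Naₒ)/(Kᵢ + α·Naᵢ)].
e^(Vm/25.6) = e^(36.2/25.6) = 4.1126
So 4.1126·(Kᵢ + α·Naᵢ) = Kₒ + α·Naₒ → α = (4.1126·140.0 − 4.71) / (134.0 − 4.1126·26.6)
α = (575.8 − 4.71) / (134.0 − 109.4) = 571.1/24.6 = 23.21

23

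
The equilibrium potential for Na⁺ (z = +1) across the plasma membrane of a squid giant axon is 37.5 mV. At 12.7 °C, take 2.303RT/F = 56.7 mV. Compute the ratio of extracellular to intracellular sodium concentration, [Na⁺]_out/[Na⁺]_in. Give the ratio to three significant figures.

log₁₀([out]/[in]) = E·z/(56.7) = 37.5 × 1 / 56.7 = 0.6614
[out]/[in] = 10^(0.6614) = 4.585

4.59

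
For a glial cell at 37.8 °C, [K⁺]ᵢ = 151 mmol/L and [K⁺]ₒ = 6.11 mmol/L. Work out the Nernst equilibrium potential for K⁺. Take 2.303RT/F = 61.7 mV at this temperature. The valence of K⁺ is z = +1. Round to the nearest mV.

-86 mV

E = (61.7/z) · log₁₀([K⁺]_out/[K⁺]_in) with z = +1.
= (61.7/1) · log₁₀(6.11/151) = 61.70 · log₁₀(0.04046)
= 61.70 · (-1.3929) = -85.94 mV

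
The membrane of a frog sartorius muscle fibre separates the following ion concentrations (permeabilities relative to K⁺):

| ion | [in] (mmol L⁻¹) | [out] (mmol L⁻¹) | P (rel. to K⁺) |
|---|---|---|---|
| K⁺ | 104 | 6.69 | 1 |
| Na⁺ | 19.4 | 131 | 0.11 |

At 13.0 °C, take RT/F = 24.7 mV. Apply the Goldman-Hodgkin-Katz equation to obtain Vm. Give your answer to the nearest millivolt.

-40 mV

Vm = 24.7 · ln[(Σ P·[cation]ₒ + Σ P·[anion]ᵢ) / (Σ P·[cation]ᵢ + Σ P·[anion]ₒ)]
Numerator = 1×6.69 + 0.11×131 = 21.1
Denominator = 1×104 + 0.11×19.4 = 106.1
Vm = 24.7 · ln(0.19881) = 24.7 × (-1.6154) = -39.90 mV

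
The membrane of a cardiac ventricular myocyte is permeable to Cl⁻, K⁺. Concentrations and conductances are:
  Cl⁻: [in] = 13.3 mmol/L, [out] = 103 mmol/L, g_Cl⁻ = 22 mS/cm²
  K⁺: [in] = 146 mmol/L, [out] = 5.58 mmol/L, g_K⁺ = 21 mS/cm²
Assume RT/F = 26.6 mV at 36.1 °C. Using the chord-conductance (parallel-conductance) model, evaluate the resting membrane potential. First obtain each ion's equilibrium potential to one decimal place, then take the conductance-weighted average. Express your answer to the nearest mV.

E_Cl⁻ = (26.6/-1)·ln(103/13.3) = -54.4 mV
E_K⁺ = (26.6/1)·ln(5.58/146) = -86.8 mV
Vm = (Σ gᵢEᵢ)/(Σ gᵢ) = (22·-54.4 + 21·-86.8) / (22 + 21)
= -3019.60 / 43 = -70.22 mV

-70 mV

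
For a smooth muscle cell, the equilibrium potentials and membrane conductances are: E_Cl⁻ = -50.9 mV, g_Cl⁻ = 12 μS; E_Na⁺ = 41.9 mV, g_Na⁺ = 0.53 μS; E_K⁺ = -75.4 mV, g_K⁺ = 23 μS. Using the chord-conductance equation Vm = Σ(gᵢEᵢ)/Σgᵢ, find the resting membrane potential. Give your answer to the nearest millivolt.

-65 mV

Σ gᵢEᵢ = 12·(-50.9) + 0.53·(41.9) + 23·(-75.4) = -2322.79
Σ gᵢ = 12 + 0.53 + 23 = 35.53
Vm = -2322.79 / 35.53 = -65.38 mV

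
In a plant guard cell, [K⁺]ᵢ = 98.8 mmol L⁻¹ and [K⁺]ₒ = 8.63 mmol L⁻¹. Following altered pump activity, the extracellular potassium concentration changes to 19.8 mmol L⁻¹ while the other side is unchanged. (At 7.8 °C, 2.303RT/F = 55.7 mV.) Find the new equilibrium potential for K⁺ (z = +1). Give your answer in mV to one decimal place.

-38.9 mV

After the shift: [K⁺]_out = 19.8, [K⁺]_in = 98.8 mmol L⁻¹.
E_new = (55.7/1)·log₁₀(19.8/98.8) = 55.70 · (-0.6981) = -38.88 mV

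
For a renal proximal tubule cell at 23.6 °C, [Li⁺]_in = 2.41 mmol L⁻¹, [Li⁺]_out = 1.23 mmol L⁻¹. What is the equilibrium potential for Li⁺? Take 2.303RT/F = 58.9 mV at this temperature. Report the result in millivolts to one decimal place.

E = (58.9/z) · log₁₀([Li⁺]_out/[Li⁺]_in) with z = +1.
= (58.9/1) · log₁₀(1.23/2.41) = 58.90 · log₁₀(0.5104)
= 58.90 · (-0.2921) = -17.21 mV

-17.2 mV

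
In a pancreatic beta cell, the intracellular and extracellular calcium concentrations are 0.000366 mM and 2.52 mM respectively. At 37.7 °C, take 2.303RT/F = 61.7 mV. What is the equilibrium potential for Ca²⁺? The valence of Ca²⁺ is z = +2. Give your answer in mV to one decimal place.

E = (61.7/z) · log₁₀([Ca²⁺]_out/[Ca²⁺]_in) with z = +2.
= (61.7/2) · log₁₀(2.52/0.000366) = 30.85 · log₁₀(6885)
= 30.85 · (3.8379) = 118.40 mV

118.4 mV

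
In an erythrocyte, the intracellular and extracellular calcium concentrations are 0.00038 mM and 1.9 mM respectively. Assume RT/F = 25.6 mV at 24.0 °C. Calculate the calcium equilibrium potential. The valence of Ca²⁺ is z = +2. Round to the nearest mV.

E = (25.6/z) · ln([Ca²⁺]_out/[Ca²⁺]_in) with z = +2.
= (25.6/2) · ln(1.9/0.00038) = 12.80 · ln(5000)
= 12.80 · (8.5172) = 109.02 mV

109 mV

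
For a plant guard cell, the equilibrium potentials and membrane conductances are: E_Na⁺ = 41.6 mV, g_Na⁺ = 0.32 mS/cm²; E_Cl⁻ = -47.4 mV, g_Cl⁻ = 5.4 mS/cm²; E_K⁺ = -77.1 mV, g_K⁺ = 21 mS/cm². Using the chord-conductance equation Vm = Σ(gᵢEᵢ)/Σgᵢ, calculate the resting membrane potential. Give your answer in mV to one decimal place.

Σ gᵢEᵢ = 0.32·(41.6) + 5.4·(-47.4) + 21·(-77.1) = -1861.75
Σ gᵢ = 0.32 + 5.4 + 21 = 26.72
Vm = -1861.75 / 26.72 = -69.68 mV

-69.7 mV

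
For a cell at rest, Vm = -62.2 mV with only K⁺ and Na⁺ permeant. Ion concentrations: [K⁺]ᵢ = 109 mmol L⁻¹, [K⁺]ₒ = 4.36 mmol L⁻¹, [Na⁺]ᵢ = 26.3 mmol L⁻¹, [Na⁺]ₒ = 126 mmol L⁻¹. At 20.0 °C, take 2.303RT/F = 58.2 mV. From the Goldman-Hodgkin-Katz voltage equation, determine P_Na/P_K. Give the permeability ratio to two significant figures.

Let α = P_Na/P_K. GHK: Vm = 58.2·log₁₀[(Kₒ + α·Naₒ)/(Kᵢ + α·Naᵢ)].
10^(Vm/58.2) = 10^(-62.2/58.2) = 0.085363
So 0.085363·(Kᵢ + α·Naᵢ) = Kₒ + α·Naₒ → α = (0.085363·109.0 − 4.36) / (126.0 − 0.085363·26.3)
α = (9.305 − 4.36) / (126.0 − 2.245) = 4.945/123.8 = 0.03995

0.040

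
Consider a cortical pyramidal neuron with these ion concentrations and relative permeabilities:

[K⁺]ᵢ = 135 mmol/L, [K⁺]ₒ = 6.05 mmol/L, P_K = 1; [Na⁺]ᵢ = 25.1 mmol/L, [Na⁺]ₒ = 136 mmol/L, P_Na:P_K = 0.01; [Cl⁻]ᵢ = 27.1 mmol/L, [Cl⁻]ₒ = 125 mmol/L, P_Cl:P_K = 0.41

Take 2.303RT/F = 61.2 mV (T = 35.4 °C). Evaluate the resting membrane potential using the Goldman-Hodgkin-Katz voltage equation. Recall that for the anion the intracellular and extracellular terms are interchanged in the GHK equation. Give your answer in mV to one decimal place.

Vm = 61.2 · log₁₀[(Σ P·[cation]ₒ + Σ P·[anion]ᵢ) / (Σ P·[cation]ᵢ + Σ P·[anion]ₒ)]
Numerator = 1×6.05 + 0.01×136 + 0.41×27.1 = 18.52
Denominator = 1×135 + 0.01×25.1 + 0.41×125 = 186.5
Vm = 61.2 · log₁₀(0.099308) = 61.2 × (-1.0030) = -61.38 mV

-61.4 mV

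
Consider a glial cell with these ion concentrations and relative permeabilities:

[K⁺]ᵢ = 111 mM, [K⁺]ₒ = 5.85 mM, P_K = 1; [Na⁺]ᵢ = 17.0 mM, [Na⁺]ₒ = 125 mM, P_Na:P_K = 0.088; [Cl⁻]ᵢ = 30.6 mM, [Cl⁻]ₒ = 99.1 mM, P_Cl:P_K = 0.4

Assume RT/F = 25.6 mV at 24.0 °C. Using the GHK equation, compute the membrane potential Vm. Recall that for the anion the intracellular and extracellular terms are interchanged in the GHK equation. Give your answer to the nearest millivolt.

Vm = 25.6 · ln[(Σ P·[cation]ₒ + Σ P·[anion]ᵢ) / (Σ P·[cation]ᵢ + Σ P·[anion]ₒ)]
Numerator = 1×5.85 + 0.088×125 + 0.4×30.6 = 29.09
Denominator = 1×111 + 0.088×17.0 + 0.4×99.1 = 152.1
Vm = 25.6 · ln(0.19121) = 25.6 × (-1.6544) = -42.35 mV

-42 mV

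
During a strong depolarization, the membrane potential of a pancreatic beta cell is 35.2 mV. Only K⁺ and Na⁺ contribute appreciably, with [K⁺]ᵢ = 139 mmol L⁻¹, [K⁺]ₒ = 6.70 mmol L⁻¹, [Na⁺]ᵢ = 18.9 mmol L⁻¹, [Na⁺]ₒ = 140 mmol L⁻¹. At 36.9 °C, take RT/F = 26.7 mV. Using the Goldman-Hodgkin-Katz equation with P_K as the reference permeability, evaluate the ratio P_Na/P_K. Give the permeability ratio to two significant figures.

Let α = P_Na/P_K. GHK: Vm = 26.7·ln[(Kₒ + α·Naₒ)/(Kᵢ + α·Naᵢ)].
e^(Vm/26.7) = e^(35.2/26.7) = 3.7373
So 3.7373·(Kᵢ + α·Naᵢ) = Kₒ + α·Naₒ → α = (3.7373·139.0 − 6.7) / (140.0 − 3.7373·18.9)
α = (519.5 − 6.7) / (140.0 − 70.63) = 512.8/69.37 = 7.392

7.4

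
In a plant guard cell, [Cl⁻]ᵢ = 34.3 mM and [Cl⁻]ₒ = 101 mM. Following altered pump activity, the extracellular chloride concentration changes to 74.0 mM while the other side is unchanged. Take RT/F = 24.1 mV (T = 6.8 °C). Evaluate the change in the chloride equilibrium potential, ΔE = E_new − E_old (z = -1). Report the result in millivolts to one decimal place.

7.5 mV

E_old = (24.1/-1)·ln(101/34.3) = -26.03 mV
E_new = (24.1/-1)·ln(74.0/34.3) = -18.53 mV
ΔE = -18.53 − (-26.03) = 7.50 mV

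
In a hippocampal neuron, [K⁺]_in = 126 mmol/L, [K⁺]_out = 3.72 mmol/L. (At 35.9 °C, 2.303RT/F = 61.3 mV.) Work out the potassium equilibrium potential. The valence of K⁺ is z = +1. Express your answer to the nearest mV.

-94 mV

E = (61.3/z) · log₁₀([K⁺]_out/[K⁺]_in) with z = +1.
= (61.3/1) · log₁₀(3.72/126) = 61.30 · log₁₀(0.02952)
= 61.30 · (-1.5298) = -93.78 mV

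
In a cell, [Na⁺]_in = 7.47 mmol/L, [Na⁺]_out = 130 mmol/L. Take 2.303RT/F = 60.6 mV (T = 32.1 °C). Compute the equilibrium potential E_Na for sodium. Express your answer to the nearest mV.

E = (60.6/z) · log₁₀([Na⁺]_out/[Na⁺]_in) with z = +1.
= (60.6/1) · log₁₀(130/7.47) = 60.60 · log₁₀(17.4)
= 60.60 · (1.2406) = 75.18 mV

75 mV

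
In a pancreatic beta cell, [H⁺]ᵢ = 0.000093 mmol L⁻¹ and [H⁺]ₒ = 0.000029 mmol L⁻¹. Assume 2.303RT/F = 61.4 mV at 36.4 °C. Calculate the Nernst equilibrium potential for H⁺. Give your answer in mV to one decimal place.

E = (61.4/z) · log₁₀([H⁺]_out/[H⁺]_in) with z = +1.
= (61.4/1) · log₁₀(0.000029/0.000093) = 61.40 · log₁₀(0.3118)
= 61.40 · (-0.5061) = -31.07 mV

-31.1 mV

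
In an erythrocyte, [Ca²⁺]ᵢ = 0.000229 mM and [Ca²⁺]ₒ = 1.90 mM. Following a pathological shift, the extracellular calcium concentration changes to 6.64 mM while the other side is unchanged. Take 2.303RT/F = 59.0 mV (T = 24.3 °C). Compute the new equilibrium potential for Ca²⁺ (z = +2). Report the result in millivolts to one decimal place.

After the shift: [Ca²⁺]_out = 6.64, [Ca²⁺]_in = 0.000229 mM.
E_new = (59.0/2)·log₁₀(6.64/0.000229) = 29.50 · (4.4623) = 131.64 mV

131.6 mV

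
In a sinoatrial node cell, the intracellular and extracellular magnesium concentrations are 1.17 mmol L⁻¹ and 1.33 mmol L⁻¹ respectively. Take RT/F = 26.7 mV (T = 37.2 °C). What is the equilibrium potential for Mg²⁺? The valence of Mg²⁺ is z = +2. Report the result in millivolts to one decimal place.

1.7 mV

E = (26.7/z) · ln([Mg²⁺]_out/[Mg²⁺]_in) with z = +2.
= (26.7/2) · ln(1.33/1.17) = 13.35 · ln(1.137)
= 13.35 · (0.1282) = 1.71 mV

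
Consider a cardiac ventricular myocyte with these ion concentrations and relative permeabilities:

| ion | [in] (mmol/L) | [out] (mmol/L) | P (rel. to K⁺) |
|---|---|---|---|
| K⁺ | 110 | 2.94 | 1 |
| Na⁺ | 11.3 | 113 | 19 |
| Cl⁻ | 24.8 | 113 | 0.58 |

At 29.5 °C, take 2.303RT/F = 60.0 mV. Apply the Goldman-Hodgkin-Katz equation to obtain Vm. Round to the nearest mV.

45 mV

Vm = 60.0 · log₁₀[(Σ P·[cation]ₒ + Σ P·[anion]ᵢ) / (Σ P·[cation]ᵢ + Σ P·[anion]ₒ)]
Numerator = 1×2.94 + 19×113 + 0.58×24.8 = 2164
Denominator = 1×110 + 19×11.3 + 0.58×113 = 390.2
Vm = 60.0 · log₁₀(5.5461) = 60.0 × (0.7440) = 44.64 mV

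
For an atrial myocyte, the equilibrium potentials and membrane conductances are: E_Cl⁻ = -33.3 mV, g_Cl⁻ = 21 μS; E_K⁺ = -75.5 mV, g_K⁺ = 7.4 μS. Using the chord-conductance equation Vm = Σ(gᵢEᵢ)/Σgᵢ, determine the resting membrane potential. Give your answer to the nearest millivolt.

Σ gᵢEᵢ = 21·(-33.3) + 7.4·(-75.5) = -1258.00
Σ gᵢ = 21 + 7.4 = 28.4
Vm = -1258.00 / 28.4 = -44.30 mV

-44 mV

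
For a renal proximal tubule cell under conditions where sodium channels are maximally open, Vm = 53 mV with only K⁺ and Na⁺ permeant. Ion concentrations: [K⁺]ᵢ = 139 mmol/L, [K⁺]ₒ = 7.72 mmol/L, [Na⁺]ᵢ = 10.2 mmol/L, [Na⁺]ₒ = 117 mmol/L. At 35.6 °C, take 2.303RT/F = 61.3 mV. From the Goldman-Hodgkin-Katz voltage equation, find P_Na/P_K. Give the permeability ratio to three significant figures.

Let α = P_Na/P_K. GHK: Vm = 61.3·log₁₀[(Kₒ + α·Naₒ)/(Kᵢ + α·Naᵢ)].
10^(Vm/61.3) = 10^(53.0/61.3) = 7.3215
So 7.3215·(Kᵢ + α·Naᵢ) = Kₒ + α·Naₒ → α = (7.3215·139.0 − 7.72) / (117.0 − 7.3215·10.2)
α = (1018 − 7.72) / (117.0 − 74.68) = 1010/42.32 = 23.86

23.9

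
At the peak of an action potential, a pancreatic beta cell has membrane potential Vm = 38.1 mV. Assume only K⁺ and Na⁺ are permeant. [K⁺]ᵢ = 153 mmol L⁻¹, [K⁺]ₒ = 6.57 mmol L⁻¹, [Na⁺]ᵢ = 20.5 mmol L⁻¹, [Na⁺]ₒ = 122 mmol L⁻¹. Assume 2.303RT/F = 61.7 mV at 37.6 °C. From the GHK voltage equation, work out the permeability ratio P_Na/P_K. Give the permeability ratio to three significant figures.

16.9

Let α = P_Na/P_K. GHK: Vm = 61.7·log₁₀[(Kₒ + α·Naₒ)/(Kᵢ + α·Naᵢ)].
10^(Vm/61.7) = 10^(38.1/61.7) = 4.1448
So 4.1448·(Kᵢ + α·Naᵢ) = Kₒ + α·Naₒ → α = (4.1448·153.0 − 6.57) / (122.0 − 4.1448·20.5)
α = (634.2 − 6.57) / (122.0 − 84.97) = 627.6/37.03 = 16.95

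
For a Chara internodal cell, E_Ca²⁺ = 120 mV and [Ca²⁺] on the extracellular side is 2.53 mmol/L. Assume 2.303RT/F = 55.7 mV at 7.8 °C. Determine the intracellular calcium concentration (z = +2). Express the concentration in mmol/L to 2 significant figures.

Nernst: E = (55.7/2) · log₁₀([out]/[in]), so log₁₀([out]/[in]) = 120.0 × 2 / 55.7 = 4.3088.
[out]/[in] = 10^(4.3088) = 2.036e+04.
[in] = 2.53 / 2.036e+04 = 0.0001243 mmol/L.

0.00012 mmol/L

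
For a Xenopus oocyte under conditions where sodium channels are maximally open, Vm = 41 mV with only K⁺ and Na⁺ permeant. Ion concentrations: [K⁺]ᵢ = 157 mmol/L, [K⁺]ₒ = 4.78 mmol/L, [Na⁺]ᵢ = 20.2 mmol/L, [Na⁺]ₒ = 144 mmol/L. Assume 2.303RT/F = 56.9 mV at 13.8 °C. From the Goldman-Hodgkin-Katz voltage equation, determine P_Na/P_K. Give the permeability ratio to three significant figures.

Let α = P_Na/P_K. GHK: Vm = 56.9·log₁₀[(Kₒ + α·Naₒ)/(Kᵢ + α·Naᵢ)].
10^(Vm/56.9) = 10^(41.0/56.9) = 5.2549
So 5.2549·(Kᵢ + α·Naᵢ) = Kₒ + α·Naₒ → α = (5.2549·157.0 − 4.78) / (144.0 − 5.2549·20.2)
α = (825 − 4.78) / (144.0 − 106.1) = 820.2/37.85 = 21.67

21.7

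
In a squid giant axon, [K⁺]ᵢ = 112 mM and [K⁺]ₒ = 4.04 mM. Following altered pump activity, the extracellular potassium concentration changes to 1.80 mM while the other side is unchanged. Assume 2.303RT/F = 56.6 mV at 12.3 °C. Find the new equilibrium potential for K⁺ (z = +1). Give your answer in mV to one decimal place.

After the shift: [K⁺]_out = 1.80, [K⁺]_in = 112 mM.
E_new = (56.6/1)·log₁₀(1.80/112) = 56.60 · (-1.7939) = -101.54 mV

-101.5 mV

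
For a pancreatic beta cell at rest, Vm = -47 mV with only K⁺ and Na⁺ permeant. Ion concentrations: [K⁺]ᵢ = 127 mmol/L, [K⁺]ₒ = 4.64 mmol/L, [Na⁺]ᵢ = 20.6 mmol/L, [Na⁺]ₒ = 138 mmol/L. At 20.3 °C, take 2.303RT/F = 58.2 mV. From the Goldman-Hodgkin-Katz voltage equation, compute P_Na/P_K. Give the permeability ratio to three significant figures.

0.112

Let α = P_Na/P_K. GHK: Vm = 58.2·log₁₀[(Kₒ + α·Naₒ)/(Kᵢ + α·Naᵢ)].
10^(Vm/58.2) = 10^(-47.0/58.2) = 0.15575
So 0.15575·(Kᵢ + α·Naᵢ) = Kₒ + α·Naₒ → α = (0.15575·127.0 − 4.64) / (138.0 − 0.15575·20.6)
α = (19.78 − 4.64) / (138.0 − 3.209) = 15.14/134.8 = 0.1123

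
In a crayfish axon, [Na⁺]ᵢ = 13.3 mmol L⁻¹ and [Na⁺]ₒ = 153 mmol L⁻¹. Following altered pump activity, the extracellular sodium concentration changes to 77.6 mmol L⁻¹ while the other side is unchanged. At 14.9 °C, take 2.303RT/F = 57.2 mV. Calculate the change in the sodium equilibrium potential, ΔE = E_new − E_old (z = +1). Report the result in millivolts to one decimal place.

-16.9 mV

E_old = (57.2/1)·log₁₀(153/13.3) = 60.68 mV
E_new = (57.2/1)·log₁₀(77.6/13.3) = 43.82 mV
ΔE = 43.82 − (60.68) = -16.86 mV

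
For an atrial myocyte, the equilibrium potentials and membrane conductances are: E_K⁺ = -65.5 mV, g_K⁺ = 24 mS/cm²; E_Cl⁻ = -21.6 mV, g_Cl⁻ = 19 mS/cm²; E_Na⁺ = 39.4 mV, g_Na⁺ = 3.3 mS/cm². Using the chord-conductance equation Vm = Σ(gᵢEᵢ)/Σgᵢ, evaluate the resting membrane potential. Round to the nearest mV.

Σ gᵢEᵢ = 24·(-65.5) + 19·(-21.6) + 3.3·(39.4) = -1852.38
Σ gᵢ = 24 + 19 + 3.3 = 46.3
Vm = -1852.38 / 46.3 = -40.01 mV

-40 mV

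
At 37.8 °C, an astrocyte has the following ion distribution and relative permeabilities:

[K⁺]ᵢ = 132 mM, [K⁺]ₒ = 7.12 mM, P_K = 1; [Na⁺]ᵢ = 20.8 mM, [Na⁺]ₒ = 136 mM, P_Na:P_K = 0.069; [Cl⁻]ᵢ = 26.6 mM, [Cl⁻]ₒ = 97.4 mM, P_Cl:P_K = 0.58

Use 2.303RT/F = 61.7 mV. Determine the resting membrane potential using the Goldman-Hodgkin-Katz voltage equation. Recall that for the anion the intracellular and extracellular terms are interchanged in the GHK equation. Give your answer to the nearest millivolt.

-48 mV

Vm = 61.7 · log₁₀[(Σ P·[cation]ₒ + Σ P·[anion]ᵢ) / (Σ P·[cation]ᵢ + Σ P·[anion]ₒ)]
Numerator = 1×7.12 + 0.069×136 + 0.58×26.6 = 31.93
Denominator = 1×132 + 0.069×20.8 + 0.58×97.4 = 189.9
Vm = 61.7 · log₁₀(0.16813) = 61.7 × (-0.7744) = -47.78 mV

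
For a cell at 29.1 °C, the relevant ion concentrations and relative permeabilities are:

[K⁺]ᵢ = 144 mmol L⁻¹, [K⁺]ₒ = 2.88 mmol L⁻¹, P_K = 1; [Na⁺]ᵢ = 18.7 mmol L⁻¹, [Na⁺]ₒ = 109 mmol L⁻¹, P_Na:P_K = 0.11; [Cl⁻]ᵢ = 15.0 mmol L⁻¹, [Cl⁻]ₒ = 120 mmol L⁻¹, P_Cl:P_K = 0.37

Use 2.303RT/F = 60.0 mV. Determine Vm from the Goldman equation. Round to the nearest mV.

-58 mV

Vm = 60.0 · log₁₀[(Σ P·[cation]ₒ + Σ P·[anion]ᵢ) / (Σ P·[cation]ᵢ + Σ P·[anion]ₒ)]
Numerator = 1×2.88 + 0.11×109 + 0.37×15.0 = 20.42
Denominator = 1×144 + 0.11×18.7 + 0.37×120 = 190.5
Vm = 60.0 · log₁₀(0.10722) = 60.0 × (-0.9697) = -58.18 mV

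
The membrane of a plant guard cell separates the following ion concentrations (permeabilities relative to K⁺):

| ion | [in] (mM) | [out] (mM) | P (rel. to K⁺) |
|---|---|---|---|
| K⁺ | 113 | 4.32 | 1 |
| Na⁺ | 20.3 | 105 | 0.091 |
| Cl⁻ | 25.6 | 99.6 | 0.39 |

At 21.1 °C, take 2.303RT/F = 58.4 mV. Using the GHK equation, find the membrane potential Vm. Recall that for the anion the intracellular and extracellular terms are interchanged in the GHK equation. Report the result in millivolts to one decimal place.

-47.2 mV

Vm = 58.4 · log₁₀[(Σ P·[cation]ₒ + Σ P·[anion]ᵢ) / (Σ P·[cation]ᵢ + Σ P·[anion]ₒ)]
Numerator = 1×4.32 + 0.091×105 + 0.39×25.6 = 23.86
Denominator = 1×113 + 0.091×20.3 + 0.39×99.6 = 153.7
Vm = 58.4 · log₁₀(0.15524) = 58.4 × (-0.8090) = -47.25 mV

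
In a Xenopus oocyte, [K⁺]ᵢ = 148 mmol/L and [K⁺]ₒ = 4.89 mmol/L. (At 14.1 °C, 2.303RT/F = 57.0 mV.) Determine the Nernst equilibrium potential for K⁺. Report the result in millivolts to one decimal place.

-84.4 mV

E = (57.0/z) · log₁₀([K⁺]_out/[K⁺]_in) with z = +1.
= (57.0/1) · log₁₀(4.89/148) = 57.00 · log₁₀(0.03304)
= 57.00 · (-1.4810) = -84.41 mV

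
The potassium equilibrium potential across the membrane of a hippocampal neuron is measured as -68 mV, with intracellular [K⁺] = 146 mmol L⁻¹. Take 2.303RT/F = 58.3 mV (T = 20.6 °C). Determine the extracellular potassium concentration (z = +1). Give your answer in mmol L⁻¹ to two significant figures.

Nernst: E = (58.3/1) · log₁₀([out]/[in]), so log₁₀([out]/[in]) = -68.0 × 1 / 58.3 = -1.1664.
[out]/[in] = 10^(-1.1664) = 0.06817.
[out] = 0.06817 × 146 = 9.953 mmol L⁻¹.

10 mmol L⁻¹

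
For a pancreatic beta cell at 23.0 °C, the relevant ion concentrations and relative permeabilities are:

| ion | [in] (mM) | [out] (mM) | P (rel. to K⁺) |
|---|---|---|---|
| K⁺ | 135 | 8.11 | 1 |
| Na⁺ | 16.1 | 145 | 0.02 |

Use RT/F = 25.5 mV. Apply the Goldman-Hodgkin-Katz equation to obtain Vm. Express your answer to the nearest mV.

Vm = 25.5 · ln[(Σ P·[cation]ₒ + Σ P·[anion]ᵢ) / (Σ P·[cation]ᵢ + Σ P·[anion]ₒ)]
Numerator = 1×8.11 + 0.02×145 = 11.01
Denominator = 1×135 + 0.02×16.1 = 135.3
Vm = 25.5 · ln(0.081361) = 25.5 × (-2.5089) = -63.98 mV

-64 mV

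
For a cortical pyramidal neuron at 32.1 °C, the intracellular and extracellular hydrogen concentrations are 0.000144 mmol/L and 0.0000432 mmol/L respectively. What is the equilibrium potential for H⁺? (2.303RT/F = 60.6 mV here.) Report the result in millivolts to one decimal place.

E = (60.6/z) · log₁₀([H⁺]_out/[H⁺]_in) with z = +1.
= (60.6/1) · log₁₀(0.0000432/0.000144) = 60.60 · log₁₀(0.3)
= 60.60 · (-0.5229) = -31.69 mV

-31.7 mV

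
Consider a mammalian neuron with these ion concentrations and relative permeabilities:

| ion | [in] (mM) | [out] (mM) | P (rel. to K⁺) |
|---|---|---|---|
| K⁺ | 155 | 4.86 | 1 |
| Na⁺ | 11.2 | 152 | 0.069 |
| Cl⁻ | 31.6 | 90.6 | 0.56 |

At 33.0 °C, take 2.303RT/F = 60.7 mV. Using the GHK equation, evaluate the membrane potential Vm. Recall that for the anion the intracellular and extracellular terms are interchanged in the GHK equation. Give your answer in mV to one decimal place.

-48.3 mV

Vm = 60.7 · log₁₀[(Σ P·[cation]ₒ + Σ P·[anion]ᵢ) / (Σ P·[cation]ᵢ + Σ P·[anion]ₒ)]
Numerator = 1×4.86 + 0.069×152 + 0.56×31.6 = 33.04
Denominator = 1×155 + 0.069×11.2 + 0.56×90.6 = 206.5
Vm = 60.7 · log₁₀(0.16001) = 60.7 × (-0.7958) = -48.31 mV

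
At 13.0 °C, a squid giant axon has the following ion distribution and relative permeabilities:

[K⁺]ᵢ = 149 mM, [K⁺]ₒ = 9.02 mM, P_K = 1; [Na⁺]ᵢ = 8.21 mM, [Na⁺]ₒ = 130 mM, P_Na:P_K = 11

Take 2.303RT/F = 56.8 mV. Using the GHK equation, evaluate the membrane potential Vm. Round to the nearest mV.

Vm = 56.8 · log₁₀[(Σ P·[cation]ₒ + Σ P·[anion]ᵢ) / (Σ P·[cation]ᵢ + Σ P·[anion]ₒ)]
Numerator = 1×9.02 + 11×130 = 1439
Denominator = 1×149 + 11×8.21 = 239.3
Vm = 56.8 · log₁₀(6.0132) = 56.8 × (0.7791) = 44.25 mV

44 mV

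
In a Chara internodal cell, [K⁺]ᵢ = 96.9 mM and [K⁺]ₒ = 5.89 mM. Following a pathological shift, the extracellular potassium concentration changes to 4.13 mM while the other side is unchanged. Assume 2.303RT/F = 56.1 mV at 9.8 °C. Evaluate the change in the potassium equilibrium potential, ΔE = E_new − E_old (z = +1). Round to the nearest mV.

E_old = (56.1/1)·log₁₀(5.89/96.9) = -68.23 mV
E_new = (56.1/1)·log₁₀(4.13/96.9) = -76.88 mV
ΔE = -76.88 − (-68.23) = -8.65 mV

-9 mV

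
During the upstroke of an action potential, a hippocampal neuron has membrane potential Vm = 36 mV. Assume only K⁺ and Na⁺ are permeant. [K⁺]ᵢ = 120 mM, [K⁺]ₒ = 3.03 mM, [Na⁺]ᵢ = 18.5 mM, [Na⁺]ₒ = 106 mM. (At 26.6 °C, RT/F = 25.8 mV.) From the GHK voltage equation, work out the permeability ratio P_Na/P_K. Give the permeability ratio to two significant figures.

15

Let α = P_Na/P_K. GHK: Vm = 25.8·ln[(Kₒ + α·Naₒ)/(Kᵢ + α·Naᵢ)].
e^(Vm/25.8) = e^(36.0/25.8) = 4.0364
So 4.0364·(Kᵢ + α·Naᵢ) = Kₒ + α·Naₒ → α = (4.0364·120.0 − 3.03) / (106.0 − 4.0364·18.5)
α = (484.4 − 3.03) / (106.0 − 74.67) = 481.3/31.33 = 15.36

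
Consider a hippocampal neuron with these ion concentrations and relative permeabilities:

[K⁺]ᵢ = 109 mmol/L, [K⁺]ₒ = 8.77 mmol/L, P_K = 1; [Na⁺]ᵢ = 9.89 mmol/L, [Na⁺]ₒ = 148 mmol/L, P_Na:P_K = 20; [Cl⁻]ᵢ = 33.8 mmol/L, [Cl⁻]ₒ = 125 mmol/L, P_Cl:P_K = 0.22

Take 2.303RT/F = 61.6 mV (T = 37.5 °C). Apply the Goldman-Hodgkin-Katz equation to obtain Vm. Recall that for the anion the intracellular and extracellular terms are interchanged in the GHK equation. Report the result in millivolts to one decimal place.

58.5 mV

Vm = 61.6 · log₁₀[(Σ P·[cation]ₒ + Σ P·[anion]ᵢ) / (Σ P·[cation]ᵢ + Σ P·[anion]ₒ)]
Numerator = 1×8.77 + 20×148 + 0.22×33.8 = 2976
Denominator = 1×109 + 20×9.89 + 0.22×125 = 334.3
Vm = 61.6 · log₁₀(8.9028) = 61.6 × (0.9495) = 58.49 mV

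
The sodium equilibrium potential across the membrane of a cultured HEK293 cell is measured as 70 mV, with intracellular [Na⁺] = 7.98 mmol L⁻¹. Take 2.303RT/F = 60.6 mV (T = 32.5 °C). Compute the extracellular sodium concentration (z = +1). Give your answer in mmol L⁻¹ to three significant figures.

114 mmol L⁻¹

Nernst: E = (60.6/1) · log₁₀([out]/[in]), so log₁₀([out]/[in]) = 70.0 × 1 / 60.6 = 1.1551.
[out]/[in] = 10^(1.1551) = 14.29.
[out] = 14.29 × 7.98 = 114.1 mmol L⁻¹.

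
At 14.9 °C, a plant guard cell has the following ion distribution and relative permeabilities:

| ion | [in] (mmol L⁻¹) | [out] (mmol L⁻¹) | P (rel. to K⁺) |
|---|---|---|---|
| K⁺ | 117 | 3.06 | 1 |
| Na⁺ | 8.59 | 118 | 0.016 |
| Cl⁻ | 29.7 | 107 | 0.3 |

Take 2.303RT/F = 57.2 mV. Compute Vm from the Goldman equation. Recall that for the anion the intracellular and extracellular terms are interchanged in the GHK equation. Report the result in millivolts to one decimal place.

Vm = 57.2 · log₁₀[(Σ P·[cation]ₒ + Σ P·[anion]ᵢ) / (Σ P·[cation]ᵢ + Σ P·[anion]ₒ)]
Numerator = 1×3.06 + 0.016×118 + 0.3×29.7 = 13.86
Denominator = 1×117 + 0.016×8.59 + 0.3×107 = 149.2
Vm = 57.2 · log₁₀(0.092859) = 57.2 × (-1.0322) = -59.04 mV

-59.0 mV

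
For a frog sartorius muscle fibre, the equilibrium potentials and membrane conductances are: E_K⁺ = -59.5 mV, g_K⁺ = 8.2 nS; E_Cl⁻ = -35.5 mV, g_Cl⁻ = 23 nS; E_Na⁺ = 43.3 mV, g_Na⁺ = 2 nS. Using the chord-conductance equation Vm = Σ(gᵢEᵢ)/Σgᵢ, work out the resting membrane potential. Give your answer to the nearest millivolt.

Σ gᵢEᵢ = 8.2·(-59.5) + 23·(-35.5) + 2·(43.3) = -1217.80
Σ gᵢ = 8.2 + 23 + 2 = 33.2
Vm = -1217.80 / 33.2 = -36.68 mV

-37 mV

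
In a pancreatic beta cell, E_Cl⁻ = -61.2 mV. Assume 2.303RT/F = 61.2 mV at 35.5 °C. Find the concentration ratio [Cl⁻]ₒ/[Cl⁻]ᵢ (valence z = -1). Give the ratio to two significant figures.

10

log₁₀([out]/[in]) = E·z/(61.2) = -61.2 × -1 / 61.2 = 1.0000
[out]/[in] = 10^(1.0000) = 10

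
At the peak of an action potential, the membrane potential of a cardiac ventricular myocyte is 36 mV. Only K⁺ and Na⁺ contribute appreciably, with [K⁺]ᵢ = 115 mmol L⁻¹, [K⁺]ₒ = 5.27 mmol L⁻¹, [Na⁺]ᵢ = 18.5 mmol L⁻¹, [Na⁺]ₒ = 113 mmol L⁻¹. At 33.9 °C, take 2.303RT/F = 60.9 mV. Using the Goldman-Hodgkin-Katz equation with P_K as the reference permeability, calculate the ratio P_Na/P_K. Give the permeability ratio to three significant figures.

Let α = P_Na/P_K. GHK: Vm = 60.9·log₁₀[(Kₒ + α·Naₒ)/(Kᵢ + α·Naᵢ)].
10^(Vm/60.9) = 10^(36.0/60.9) = 3.9006
So 3.9006·(Kᵢ + α·Naᵢ) = Kₒ + α·Naₒ → α = (3.9006·115.0 − 5.27) / (113.0 − 3.9006·18.5)
α = (448.6 − 5.27) / (113.0 − 72.16) = 443.3/40.84 = 10.85

10.9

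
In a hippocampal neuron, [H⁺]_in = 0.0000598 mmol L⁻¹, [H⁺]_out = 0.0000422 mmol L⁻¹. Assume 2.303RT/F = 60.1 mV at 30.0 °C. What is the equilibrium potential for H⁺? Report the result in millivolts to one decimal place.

E = (60.1/z) · log₁₀([H⁺]_out/[H⁺]_in) with z = +1.
= (60.1/1) · log₁₀(0.0000422/0.0000598) = 60.10 · log₁₀(0.7057)
= 60.10 · (-0.1514) = -9.10 mV

-9.1 mV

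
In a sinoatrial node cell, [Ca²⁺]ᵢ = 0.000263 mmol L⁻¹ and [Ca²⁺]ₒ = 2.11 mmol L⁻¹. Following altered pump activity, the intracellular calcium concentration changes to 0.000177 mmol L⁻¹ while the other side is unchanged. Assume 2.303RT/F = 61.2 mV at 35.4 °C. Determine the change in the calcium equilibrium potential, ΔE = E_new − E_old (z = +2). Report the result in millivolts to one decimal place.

5.3 mV

E_old = (61.2/2)·log₁₀(2.11/0.000263) = 119.47 mV
E_new = (61.2/2)·log₁₀(2.11/0.000177) = 124.74 mV
ΔE = 124.74 − (119.47) = 5.26 mV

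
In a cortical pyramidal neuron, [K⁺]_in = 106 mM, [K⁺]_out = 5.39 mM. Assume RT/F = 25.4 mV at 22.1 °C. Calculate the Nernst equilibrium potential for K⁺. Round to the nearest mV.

E = (25.4/z) · ln([K⁺]_out/[K⁺]_in) with z = +1.
= (25.4/1) · ln(5.39/106) = 25.40 · ln(0.05085)
= 25.40 · (-2.9789) = -75.66 mV

-76 mV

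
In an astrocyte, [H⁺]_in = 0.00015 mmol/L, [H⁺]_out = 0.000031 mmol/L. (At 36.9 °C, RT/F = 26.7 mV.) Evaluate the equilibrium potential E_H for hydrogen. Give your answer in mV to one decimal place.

E = (26.7/z) · ln([H⁺]_out/[H⁺]_in) with z = +1.
= (26.7/1) · ln(0.000031/0.00015) = 26.70 · ln(0.2067)
= 26.70 · (-1.5766) = -42.10 mV

-42.1 mV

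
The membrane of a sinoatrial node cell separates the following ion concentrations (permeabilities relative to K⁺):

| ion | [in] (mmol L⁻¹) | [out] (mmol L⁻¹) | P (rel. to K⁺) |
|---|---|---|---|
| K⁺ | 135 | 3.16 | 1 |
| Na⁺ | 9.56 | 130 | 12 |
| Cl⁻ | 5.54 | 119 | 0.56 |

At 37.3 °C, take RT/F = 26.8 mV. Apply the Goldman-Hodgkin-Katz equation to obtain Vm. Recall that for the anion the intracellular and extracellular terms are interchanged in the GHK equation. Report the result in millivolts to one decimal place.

Vm = 26.8 · ln[(Σ P·[cation]ₒ + Σ P·[anion]ᵢ) / (Σ P·[cation]ᵢ + Σ P·[anion]ₒ)]
Numerator = 1×3.16 + 12×130 + 0.56×5.54 = 1566
Denominator = 1×135 + 12×9.56 + 0.56×119 = 316.4
Vm = 26.8 · ln(4.9509) = 26.8 × (1.5996) = 42.87 mV

42.9 mV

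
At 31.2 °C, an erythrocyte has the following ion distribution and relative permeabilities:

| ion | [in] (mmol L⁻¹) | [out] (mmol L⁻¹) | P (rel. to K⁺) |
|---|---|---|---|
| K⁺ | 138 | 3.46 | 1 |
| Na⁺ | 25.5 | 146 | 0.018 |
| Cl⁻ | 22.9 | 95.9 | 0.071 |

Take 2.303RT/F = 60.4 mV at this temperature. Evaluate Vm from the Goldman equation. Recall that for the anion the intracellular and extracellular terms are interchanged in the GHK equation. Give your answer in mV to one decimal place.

Vm = 60.4 · log₁₀[(Σ P·[cation]ₒ + Σ P·[anion]ᵢ) / (Σ P·[cation]ᵢ + Σ P·[anion]ₒ)]
Numerator = 1×3.46 + 0.018×146 + 0.071×22.9 = 7.714
Denominator = 1×138 + 0.018×25.5 + 0.071×95.9 = 145.3
Vm = 60.4 · log₁₀(0.053101) = 60.4 × (-1.2749) = -77.00 mV

-77.0 mV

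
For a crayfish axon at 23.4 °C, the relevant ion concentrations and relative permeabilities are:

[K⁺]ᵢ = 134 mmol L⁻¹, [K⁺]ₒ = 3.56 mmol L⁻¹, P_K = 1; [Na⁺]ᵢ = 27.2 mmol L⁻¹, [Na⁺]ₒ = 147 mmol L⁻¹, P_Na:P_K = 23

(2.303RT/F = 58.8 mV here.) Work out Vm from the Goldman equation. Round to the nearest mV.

38 mV

Vm = 58.8 · log₁₀[(Σ P·[cation]ₒ + Σ P·[anion]ᵢ) / (Σ P·[cation]ᵢ + Σ P·[anion]ₒ)]
Numerator = 1×3.56 + 23×147 = 3385
Denominator = 1×134 + 23×27.2 = 759.6
Vm = 58.8 · log₁₀(4.4557) = 58.8 × (0.6489) = 38.16 mV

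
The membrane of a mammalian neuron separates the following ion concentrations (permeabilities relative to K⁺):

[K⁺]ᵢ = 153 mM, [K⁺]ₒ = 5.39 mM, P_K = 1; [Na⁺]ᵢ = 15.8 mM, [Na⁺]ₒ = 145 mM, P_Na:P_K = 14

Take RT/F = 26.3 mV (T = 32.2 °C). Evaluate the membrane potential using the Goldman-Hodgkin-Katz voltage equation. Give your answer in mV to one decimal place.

44.5 mV

Vm = 26.3 · ln[(Σ P·[cation]ₒ + Σ P·[anion]ᵢ) / (Σ P·[cation]ᵢ + Σ P·[anion]ₒ)]
Numerator = 1×5.39 + 14×145 = 2035
Denominator = 1×153 + 14×15.8 = 374.2
Vm = 26.3 · ln(5.4393) = 26.3 × (1.6937) = 44.54 mV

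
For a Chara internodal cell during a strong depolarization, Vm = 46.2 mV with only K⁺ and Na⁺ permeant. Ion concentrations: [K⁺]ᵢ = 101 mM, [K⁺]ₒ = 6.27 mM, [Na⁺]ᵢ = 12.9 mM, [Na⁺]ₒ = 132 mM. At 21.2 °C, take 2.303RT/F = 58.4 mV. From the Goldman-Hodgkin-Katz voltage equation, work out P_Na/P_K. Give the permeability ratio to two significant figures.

12

Let α = P_Na/P_K. GHK: Vm = 58.4·log₁₀[(Kₒ + α·Naₒ)/(Kᵢ + α·Naᵢ)].
10^(Vm/58.4) = 10^(46.2/58.4) = 6.1815
So 6.1815·(Kᵢ + α·Naᵢ) = Kₒ + α·Naₒ → α = (6.1815·101.0 − 6.27) / (132.0 − 6.1815·12.9)
α = (624.3 − 6.27) / (132.0 − 79.74) = 618.1/52.26 = 11.83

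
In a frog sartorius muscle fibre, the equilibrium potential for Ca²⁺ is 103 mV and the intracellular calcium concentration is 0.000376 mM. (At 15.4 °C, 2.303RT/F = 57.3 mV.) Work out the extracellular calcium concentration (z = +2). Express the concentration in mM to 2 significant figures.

Nernst: E = (57.3/2) · log₁₀([out]/[in]), so log₁₀([out]/[in]) = 103.0 × 2 / 57.3 = 3.5951.
[out]/[in] = 10^(3.5951) = 3937.
[out] = 3937 × 0.000376 = 1.48 mM.

1.5 mM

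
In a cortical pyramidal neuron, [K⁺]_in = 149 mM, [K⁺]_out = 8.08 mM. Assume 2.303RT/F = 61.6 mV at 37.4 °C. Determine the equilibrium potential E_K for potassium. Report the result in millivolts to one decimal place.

E = (61.6/z) · log₁₀([K⁺]_out/[K⁺]_in) with z = +1.
= (61.6/1) · log₁₀(8.08/149) = 61.60 · log₁₀(0.05423)
= 61.60 · (-1.2658) = -77.97 mV

-78.0 mV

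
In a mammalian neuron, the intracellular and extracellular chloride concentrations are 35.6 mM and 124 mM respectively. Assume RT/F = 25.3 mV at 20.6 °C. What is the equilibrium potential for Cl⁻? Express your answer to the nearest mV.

E = (25.3/z) · ln([Cl⁻]_out/[Cl⁻]_in) with z = -1.
For an anion, dividing by z = -1 reverses the sign.
= (25.3/-1) · ln(124/35.6) = -25.30 · ln(3.483)
= -25.30 · (1.2479) = -31.57 mV

-32 mV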